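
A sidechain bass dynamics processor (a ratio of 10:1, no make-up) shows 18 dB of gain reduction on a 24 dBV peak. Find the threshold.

Let T be the threshold. Output overshoot = (input overshoot)/R, so 6 − T = (24 − T)/10.
10·(6 − T) = 24 − T → 9·T = 60 − 24 = 36.
T = 36/9 = 4 dBV.

4 dBV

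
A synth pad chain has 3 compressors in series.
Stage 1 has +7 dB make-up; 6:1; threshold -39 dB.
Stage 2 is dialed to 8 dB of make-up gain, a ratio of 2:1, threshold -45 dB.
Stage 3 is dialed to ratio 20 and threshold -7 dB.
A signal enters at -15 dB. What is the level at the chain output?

Stage 1: -15 dB is 24 dB over -39 dB; at 6:1 that becomes 4 dB over, giving -35 dB; +7 dB make-up → -28 dB.
Stage 2: -28 dB is 17 dB over -45 dB; at 2:1 that becomes 8.5 dB over, giving -36.5 dB; +8 dB make-up → -28.5 dB.
Stage 3: below threshold (-28.5 ≤ -7); passes unchanged; output -28.5 dB.

-28.5 dB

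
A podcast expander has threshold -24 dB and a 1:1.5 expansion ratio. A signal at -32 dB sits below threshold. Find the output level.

Below threshold, a 1:1.5 expander applies gain = (1.5−1)×(T − x) of attenuation.
(1.5−1) × 8 = 4 dB, so output = -32 − 4 = -36 dB.

-36 dB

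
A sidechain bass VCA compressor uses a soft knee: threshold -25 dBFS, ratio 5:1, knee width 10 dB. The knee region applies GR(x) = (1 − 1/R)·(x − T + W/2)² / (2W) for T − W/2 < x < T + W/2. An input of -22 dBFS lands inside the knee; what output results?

-24.56 dBFS

x − T + W/2 = -22 − (-25) + 5 = 8.
GR = (1 − 1/5) × 8² / 20 = 0.8 × 64 / 20 = 2.56 dB.
Output = -22 − 2.56 = -24.56 dBFS.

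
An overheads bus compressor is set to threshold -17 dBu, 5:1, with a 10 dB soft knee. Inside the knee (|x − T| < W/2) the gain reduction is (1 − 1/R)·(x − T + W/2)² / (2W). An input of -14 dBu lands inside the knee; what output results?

-16.56 dBu

x − T + W/2 = -14 − (-17) + 5 = 8.
GR = (1 − 1/5) × 8² / 20 = 0.8 × 64 / 20 = 2.56 dB.
Output = -14 − 2.56 = -16.56 dBu.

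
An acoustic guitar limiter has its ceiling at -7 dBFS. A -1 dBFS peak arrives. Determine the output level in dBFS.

-7 dBFS

The limiter clamps the peak to its -7 dBFS ceiling.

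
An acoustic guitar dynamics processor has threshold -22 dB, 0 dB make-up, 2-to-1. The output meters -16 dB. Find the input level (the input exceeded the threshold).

The compressed level sits -16 − (-22) = 6 dB over threshold.
Before 2:1 compression the overshoot was 6 × 2 = 12 dB, so input = -22 + 12 = -10 dB.

-10 dB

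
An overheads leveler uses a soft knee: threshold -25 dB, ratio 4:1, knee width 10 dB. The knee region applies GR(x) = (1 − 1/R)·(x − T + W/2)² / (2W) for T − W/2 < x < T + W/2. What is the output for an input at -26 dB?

x − T + W/2 = -26 − (-25) + 5 = 4.
GR = (1 − 1/4) × 4² / 20 = 0.75 × 16 / 20 = 0.6 dB.
Output = -26 − 0.6 = -26.6 dB.

-26.6 dB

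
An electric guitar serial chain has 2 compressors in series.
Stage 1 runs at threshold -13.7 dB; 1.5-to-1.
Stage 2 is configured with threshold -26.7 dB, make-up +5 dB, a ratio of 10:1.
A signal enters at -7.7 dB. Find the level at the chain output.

-20 dB

Stage 1: 6 dB above -13.7 dB, reduced 1.5:1 to 4 dB above → -9.7 dB.
Stage 2: overshoot 17 dB → 17/10 = 1.7 dB → -25 dB; +5 dB make-up → -20 dB.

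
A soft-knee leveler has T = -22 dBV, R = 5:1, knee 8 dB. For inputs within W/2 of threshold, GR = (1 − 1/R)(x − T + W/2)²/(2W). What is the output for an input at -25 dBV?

x − T + W/2 = -25 − (-22) + 4 = 1.
GR = (1 − 1/5) × 1² / 16 = 0.8 × 1 / 16 = 0.05 dB.
Output = -25 − 0.05 = -25.05 dBV.

-25.05 dBV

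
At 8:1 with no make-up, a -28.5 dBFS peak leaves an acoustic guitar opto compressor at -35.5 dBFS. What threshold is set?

Gain reduction = -28.5 − (-35.5) = 7 dB; output overshoot = GR / (R − 1) = 7 / 7 = 1 dB.
Threshold = output − output overshoot = -35.5 − 1 = -36.5 dBFS.

-36.5 dBFS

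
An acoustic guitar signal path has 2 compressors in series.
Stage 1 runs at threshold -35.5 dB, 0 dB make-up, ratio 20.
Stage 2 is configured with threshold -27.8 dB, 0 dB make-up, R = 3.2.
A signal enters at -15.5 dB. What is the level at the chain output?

-34.5 dB

Stage 1: -15.5 dB is 20 dB over -35.5 dB; at 20:1 that becomes 1 dB over, giving -34.5 dB.
Stage 2: -34.5 dB ≤ -27.8 dB, so stage 2 doesn't engage; output -34.5 dB.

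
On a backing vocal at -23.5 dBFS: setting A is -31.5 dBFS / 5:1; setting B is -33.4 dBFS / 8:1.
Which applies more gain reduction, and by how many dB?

B, by 2.2625 dB

A: 8 dB over, compressed to 1.6 dB over, so 6.4 dB of GR.
B: 9.9 dB over, compressed to 1.2375 dB over, so 8.6625 dB of GR.
Difference: 2.2625 dB in favour of B.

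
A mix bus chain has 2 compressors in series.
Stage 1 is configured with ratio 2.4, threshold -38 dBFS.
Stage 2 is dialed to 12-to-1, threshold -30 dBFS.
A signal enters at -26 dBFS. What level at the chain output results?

-33 dBFS

Stage 1: overshoot 12 dB → 12/2.4 = 5 dB → -33 dBFS.
Stage 2: below threshold (-33 ≤ -30); passes unchanged; output -33 dBFS.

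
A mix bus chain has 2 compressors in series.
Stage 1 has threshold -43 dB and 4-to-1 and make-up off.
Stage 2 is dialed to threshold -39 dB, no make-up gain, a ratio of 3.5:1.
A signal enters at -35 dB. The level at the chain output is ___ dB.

Stage 1: overshoot 8 dB → 8/4 = 2 dB → -41 dB.
Stage 2: -41 dB ≤ -39 dB, so stage 2 doesn't engage; output -41 dB.

-41 dB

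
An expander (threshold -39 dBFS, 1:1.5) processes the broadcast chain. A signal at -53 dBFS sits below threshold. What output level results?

The input is 14 dB below the -39 dBFS threshold.
A 1:1.5 expander multiplies undershoot by 1.5: 14 × 1.5 = 21 dB below threshold.
Output = -39 − 21 = -60 dBFS.

-60 dBFS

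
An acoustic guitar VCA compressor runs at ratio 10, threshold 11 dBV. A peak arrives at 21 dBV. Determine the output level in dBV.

12 dBV

Overshoot: 21 − 11 = 10 dB.
The 10 dB excess becomes 1 dB after 10:1 reduction.
That puts the output at 12 dBV.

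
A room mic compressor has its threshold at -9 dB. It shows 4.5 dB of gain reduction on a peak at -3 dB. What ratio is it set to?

4:1

Input overshoot = -3 − (-9) = 6 dB.
Output overshoot = 6 − 4.5 = 1.5 dB.
Ratio = input overshoot / output overshoot = 6 / 1.5 = 4.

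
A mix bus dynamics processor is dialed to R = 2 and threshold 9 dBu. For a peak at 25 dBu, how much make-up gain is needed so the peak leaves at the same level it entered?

8 dB

Without make-up, output = threshold + overshoot/2 = 9 + 8 = 17 dBu.
Gap to target: 8 dB.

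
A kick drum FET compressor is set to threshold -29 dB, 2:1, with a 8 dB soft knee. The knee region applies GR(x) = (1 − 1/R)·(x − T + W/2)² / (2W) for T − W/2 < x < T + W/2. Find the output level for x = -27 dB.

x − T + W/2 = -27 − (-29) + 4 = 6.
GR = (1 − 1/2) × 6² / 16 = 0.5 × 36 / 16 = 1.125 dB.
Output = -27 − 1.125 = -28.125 dB.

-28.125 dB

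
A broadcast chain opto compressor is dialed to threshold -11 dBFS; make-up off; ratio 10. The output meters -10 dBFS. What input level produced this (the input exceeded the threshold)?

-1 dBFS

Post-compression overshoot = -10 − (-11) = 1 dB.
Before 10:1 compression the overshoot was 1 × 10 = 10 dB, so input = -11 + 10 = -1 dBFS.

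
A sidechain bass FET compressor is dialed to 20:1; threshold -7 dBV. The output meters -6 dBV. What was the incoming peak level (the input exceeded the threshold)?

Post-compression overshoot = -6 − (-7) = 1 dB.
Before 20:1 compression the overshoot was 1 × 20 = 20 dB, so input = -7 + 20 = 13 dBV.

13 dBV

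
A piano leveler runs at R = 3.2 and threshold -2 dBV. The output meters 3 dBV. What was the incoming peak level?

14 dBV

The compressed level sits 3 − (-2) = 5 dB over threshold.
Undo the ratio: input overshoot = 5 × 3.2 = 16 dB, giving input = 14 dBV.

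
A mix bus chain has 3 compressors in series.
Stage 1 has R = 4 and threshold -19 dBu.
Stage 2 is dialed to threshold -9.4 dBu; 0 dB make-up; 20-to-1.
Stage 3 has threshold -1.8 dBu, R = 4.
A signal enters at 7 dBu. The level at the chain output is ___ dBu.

-12.5 dBu

Stage 1: 26 dB above -19 dBu, reduced 4:1 to 6.5 dB above → -12.5 dBu.
Stage 2: -12.5 dBu ≤ -9.4 dBu, so stage 2 doesn't engage; output -12.5 dBu.
Stage 3: -12.5 dBu ≤ -1.8 dBu, so stage 3 doesn't engage; output -12.5 dBu.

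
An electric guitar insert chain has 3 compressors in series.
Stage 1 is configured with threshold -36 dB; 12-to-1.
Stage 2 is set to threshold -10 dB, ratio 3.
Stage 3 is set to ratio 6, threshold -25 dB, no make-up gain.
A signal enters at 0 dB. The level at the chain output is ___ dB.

-33 dB

Stage 1: 36 dB above -36 dB, reduced 12:1 to 3 dB above → -33 dB.
Stage 2: -33 dB is at or below the -10 dB threshold — no compression; output -33 dB.
Stage 3: below threshold (-33 ≤ -25); passes unchanged; output -33 dB.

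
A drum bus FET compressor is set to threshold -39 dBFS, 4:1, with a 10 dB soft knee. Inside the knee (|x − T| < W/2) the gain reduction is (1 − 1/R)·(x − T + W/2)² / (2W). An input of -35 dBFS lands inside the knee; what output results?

x − T + W/2 = -35 − (-39) + 5 = 9.
GR = (1 − 1/4) × 9² / 20 = 0.75 × 81 / 20 = 3.0375 dB.
Output = -35 − 3.0375 = -38.0375 dBFS.

-38.0375 dBFS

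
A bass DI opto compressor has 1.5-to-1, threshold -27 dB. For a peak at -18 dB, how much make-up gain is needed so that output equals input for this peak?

Without make-up, output = threshold + overshoot/1.5 = -27 + 6 = -21 dB.
Gap to target: 3 dB.

3 dB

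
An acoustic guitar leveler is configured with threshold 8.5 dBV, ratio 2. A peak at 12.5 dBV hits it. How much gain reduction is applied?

12.5 dBV exceeds the threshold by 4 dB.
A 2:1 ratio leaves 2 dB of that excess.
GR = overshoot in − overshoot out = 4 − 2 = 2 dB.

2 dB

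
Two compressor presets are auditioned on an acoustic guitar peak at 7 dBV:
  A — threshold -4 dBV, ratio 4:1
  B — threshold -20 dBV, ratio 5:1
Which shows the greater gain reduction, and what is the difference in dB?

A: overshoot 11 dB → output overshoot 2.75 dB → GR 8.25 dB.
B: overshoot 27 dB → output overshoot 5.4 dB → GR 21.6 dB.
B reduces 13.35 dB more.

B, by 13.35 dB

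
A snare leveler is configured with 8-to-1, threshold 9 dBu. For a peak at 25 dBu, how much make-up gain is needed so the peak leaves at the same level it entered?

14 dB

Overshoot 16 dB → 16/8 = 2 dB after compression, so the compressed level is 9 + 2 = 11 dBu.
Make-up = target − compressed = 25 − 11 = 14 dB.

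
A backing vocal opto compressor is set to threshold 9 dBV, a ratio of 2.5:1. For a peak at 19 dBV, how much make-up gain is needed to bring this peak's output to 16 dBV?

3 dB

Without make-up, output = threshold + overshoot/2.5 = 9 + 4 = 13 dBV.
Gap to target: 3 dB.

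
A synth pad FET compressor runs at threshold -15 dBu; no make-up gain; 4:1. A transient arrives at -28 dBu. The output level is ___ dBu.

-28 dBu is 13 dB below the -15 dBu threshold, so no gain reduction is applied.
Output = input = -28 dBu.

-28 dBu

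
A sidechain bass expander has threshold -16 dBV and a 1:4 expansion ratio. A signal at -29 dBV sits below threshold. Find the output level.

-68 dBV

The input is 13 dB below the -16 dBV threshold.
A 1:4 expander multiplies undershoot by 4: 13 × 4 = 52 dB below threshold.
Output = -16 − 52 = -68 dBV.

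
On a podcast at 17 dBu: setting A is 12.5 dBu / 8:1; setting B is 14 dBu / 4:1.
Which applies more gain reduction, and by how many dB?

A, by 1.6875 dB

A: GR = 4.5 − 4.5/8 = 3.9375 dB.
B: GR = 3 − 3/4 = 2.25 dB.
Difference: 1.6875 dB in favour of A.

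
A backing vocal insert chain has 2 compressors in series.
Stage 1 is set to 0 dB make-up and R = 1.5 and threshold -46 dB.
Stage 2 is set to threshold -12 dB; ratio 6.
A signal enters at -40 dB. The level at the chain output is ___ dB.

Stage 1: -40 dB is 6 dB over -46 dB; at 1.5:1 that becomes 4 dB over, giving -42 dB.
Stage 2: below threshold (-42 ≤ -12); passes unchanged; output -42 dB.

-42 dB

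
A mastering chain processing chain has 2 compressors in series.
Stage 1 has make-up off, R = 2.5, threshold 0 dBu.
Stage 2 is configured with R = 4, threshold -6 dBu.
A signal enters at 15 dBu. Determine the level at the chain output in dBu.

Stage 1: 15 dB above 0 dBu, reduced 2.5:1 to 6 dB above → 6 dBu.
Stage 2: 12 dB above -6 dBu, reduced 4:1 to 3 dB above → -3 dBu.

-3 dBu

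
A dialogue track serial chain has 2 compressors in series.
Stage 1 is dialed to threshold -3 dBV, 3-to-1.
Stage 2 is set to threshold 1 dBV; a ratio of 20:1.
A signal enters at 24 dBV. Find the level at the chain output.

1.25 dBV

Stage 1: 24 dBV is 27 dB over -3 dBV; at 3:1 that becomes 9 dB over, giving 6 dBV.
Stage 2: overshoot 5 dB → 5/20 = 0.25 dB → 1.25 dBV.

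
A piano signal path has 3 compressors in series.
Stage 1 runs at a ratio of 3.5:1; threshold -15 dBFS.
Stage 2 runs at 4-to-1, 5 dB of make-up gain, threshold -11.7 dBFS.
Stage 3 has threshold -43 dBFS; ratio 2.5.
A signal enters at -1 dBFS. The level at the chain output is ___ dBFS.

-28.41 dBFS

Stage 1: overshoot 14 dB → 14/3.5 = 4 dB → -11 dBFS.
Stage 2: overshoot 0.7 dB → 0.7/4 = 0.175 dB → -11.525 dBFS; +5 dB make-up → -6.525 dBFS.
Stage 3: 36.475 dB above -43 dBFS, reduced 2.5:1 to 14.59 dB above → -28.41 dBFS.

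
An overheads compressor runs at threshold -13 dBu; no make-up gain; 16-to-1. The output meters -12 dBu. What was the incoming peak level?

The compressed level sits -12 − (-13) = 1 dB over threshold.
Input overshoot = R × output overshoot = 16 dB → input = -13 + 16 = 3 dBu.

3 dBu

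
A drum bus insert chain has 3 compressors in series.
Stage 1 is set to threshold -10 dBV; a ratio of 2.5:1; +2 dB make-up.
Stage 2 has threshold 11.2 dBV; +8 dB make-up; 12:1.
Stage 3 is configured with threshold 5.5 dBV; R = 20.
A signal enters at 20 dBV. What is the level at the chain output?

Stage 1: 20 dBV is 30 dB over -10 dBV; at 2.5:1 that becomes 12 dB over, giving 2 dBV; +2 dB make-up → 4 dBV.
Stage 2: 4 dBV ≤ 11.2 dBV, so stage 2 doesn't engage; make-up brings it to 12 dBV.
Stage 3: 6.5 dB above 5.5 dBV, reduced 20:1 to 0.325 dB above → 5.825 dBV.

5.825 dBV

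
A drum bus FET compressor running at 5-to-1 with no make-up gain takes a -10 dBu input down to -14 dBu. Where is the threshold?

Let T be the threshold. Output overshoot = (input overshoot)/R, so -14 − T = (-10 − T)/5.
5·(-14 − T) = -10 − T → 4·T = -70 − (-10) = -60.
T = -60/4 = -15 dBu.

-15 dBu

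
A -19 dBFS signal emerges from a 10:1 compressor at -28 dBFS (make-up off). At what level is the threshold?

-29 dBFS

Input is 10 dB above T (since output overshoot × R = input overshoot: (-28 − T)·10 = -19 − T gives T = -29 dBFS).
Check: -29 + (-19 − (-29))/10 = -29 + 1 = -28 dBFS. ✓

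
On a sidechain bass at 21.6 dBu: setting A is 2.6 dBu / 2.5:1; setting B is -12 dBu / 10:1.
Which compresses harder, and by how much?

A: GR = 19 − 19/2.5 = 11.4 dB.
B: GR = 33.6 − 33.6/10 = 30.24 dB.
Difference: 18.84 dB in favour of B.

B, by 18.84 dB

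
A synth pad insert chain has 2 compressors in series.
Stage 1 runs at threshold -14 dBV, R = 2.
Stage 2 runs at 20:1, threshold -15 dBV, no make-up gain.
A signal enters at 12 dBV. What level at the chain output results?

-14.3 dBV

Stage 1: overshoot 26 dB → 26/2 = 13 dB → -1 dBV.
Stage 2: -1 dBV is 14 dB over -15 dBV; at 20:1 that becomes 0.7 dB over, giving -14.3 dBV.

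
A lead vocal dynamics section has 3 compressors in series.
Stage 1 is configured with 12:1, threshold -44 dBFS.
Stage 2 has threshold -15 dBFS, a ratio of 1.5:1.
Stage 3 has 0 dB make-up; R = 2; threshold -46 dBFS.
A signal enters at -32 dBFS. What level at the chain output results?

-44.5 dBFS

Stage 1: -32 dBFS is 12 dB over -44 dBFS; at 12:1 that becomes 1 dB over, giving -43 dBFS.
Stage 2: -43 dBFS ≤ -15 dBFS, so stage 2 doesn't engage; output -43 dBFS.
Stage 3: -43 dBFS is 3 dB over -46 dBFS; at 2:1 that becomes 1.5 dB over, giving -44.5 dBFS.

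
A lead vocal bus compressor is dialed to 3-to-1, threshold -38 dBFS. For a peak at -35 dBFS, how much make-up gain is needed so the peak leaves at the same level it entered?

2 dB

The peak compresses to -38 + 3/3 = -37 dBFS.
To reach -35 dBFS requires -35 − (-37) = 2 dB of make-up.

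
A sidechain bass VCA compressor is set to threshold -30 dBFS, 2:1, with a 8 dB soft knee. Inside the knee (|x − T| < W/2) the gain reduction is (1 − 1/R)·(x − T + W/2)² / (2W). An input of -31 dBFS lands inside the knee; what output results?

x − T + W/2 = -31 − (-30) + 4 = 3.
GR = (1 − 1/2) × 3² / 16 = 0.5 × 9 / 16 = 0.28125 dB.
Output = -31 − 0.28125 = -31.28125 dBFS.

-31.28125 dBFS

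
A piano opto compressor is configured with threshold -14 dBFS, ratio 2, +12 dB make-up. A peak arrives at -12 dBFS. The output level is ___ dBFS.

Overshoot: -12 − (-14) = 2 dB.
At 2:1 the overshoot is divided by 2, leaving 1 dB above threshold.
So the level is -14 + 1 = -13 dBFS; make-up adds 12 dB, giving -1 dBFS.

-1 dBFS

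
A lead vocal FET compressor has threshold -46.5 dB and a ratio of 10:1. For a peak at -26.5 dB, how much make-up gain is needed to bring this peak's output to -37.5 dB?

7 dB

Without make-up, output = threshold + overshoot/10 = -46.5 + 2 = -44.5 dB.
Gap to target: 7 dB.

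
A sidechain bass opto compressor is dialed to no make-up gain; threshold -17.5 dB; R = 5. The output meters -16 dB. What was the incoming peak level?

The compressed level sits -16 − (-17.5) = 1.5 dB over threshold.
Undo the ratio: input overshoot = 1.5 × 5 = 7.5 dB, giving input = -10 dB.

-10 dB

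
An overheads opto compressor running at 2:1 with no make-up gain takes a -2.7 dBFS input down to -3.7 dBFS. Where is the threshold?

-4.7 dBFS

Input is 2 dB above T (since output overshoot × R = input overshoot: (-3.7 − T)·2 = -2.7 − T gives T = -4.7 dBFS).
Check: -4.7 + (-2.7 − (-4.7))/2 = -4.7 + 1 = -3.7 dBFS. ✓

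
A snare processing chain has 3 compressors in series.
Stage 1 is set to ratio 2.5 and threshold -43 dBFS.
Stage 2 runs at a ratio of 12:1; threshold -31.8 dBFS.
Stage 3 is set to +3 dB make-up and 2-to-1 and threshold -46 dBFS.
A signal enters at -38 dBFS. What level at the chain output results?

-40.5 dBFS

Stage 1: -38 dBFS is 5 dB over -43 dBFS; at 2.5:1 that becomes 2 dB over, giving -41 dBFS.
Stage 2: below threshold (-41 ≤ -31.8); passes unchanged; output -41 dBFS.
Stage 3: 5 dB above -46 dBFS, reduced 2:1 to 2.5 dB above → -43.5 dBFS; +3 dB make-up → -40.5 dBFS.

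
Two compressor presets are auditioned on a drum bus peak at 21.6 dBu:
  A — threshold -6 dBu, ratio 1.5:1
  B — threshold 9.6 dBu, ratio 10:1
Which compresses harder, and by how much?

A: overshoot 27.6 dB → output overshoot 18.4 dB → GR 9.2 dB.
B: overshoot 12 dB → output overshoot 1.2 dB → GR 10.8 dB.
B reduces 1.6 dB more.

B, by 1.6 dB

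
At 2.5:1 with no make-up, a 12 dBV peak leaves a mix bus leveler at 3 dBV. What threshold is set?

Input is 15 dB above T (since output overshoot × R = input overshoot: (3 − T)·2.5 = 12 − T gives T = -3 dBV).
Check: -3 + (12 − (-3))/2.5 = -3 + 6 = 3 dBV. ✓

-3 dBV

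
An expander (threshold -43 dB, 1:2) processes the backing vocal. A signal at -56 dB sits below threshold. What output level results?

-69 dB

The input is 13 dB below the -43 dB threshold.
A 1:2 expander multiplies undershoot by 2: 13 × 2 = 26 dB below threshold.
Output = -43 − 26 = -69 dB.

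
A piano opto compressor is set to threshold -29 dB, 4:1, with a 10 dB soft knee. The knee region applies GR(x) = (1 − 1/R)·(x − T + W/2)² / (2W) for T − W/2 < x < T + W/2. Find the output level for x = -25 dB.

x − T + W/2 = -25 − (-29) + 5 = 9.
GR = (1 − 1/4) × 9² / 20 = 0.75 × 81 / 20 = 3.0375 dB.
Output = -25 − 3.0375 = -28.0375 dB.

-28.0375 dB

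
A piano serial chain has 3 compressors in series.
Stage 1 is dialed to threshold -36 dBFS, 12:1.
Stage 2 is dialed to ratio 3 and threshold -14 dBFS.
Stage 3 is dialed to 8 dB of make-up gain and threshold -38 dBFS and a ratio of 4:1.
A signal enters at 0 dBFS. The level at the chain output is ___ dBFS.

-28.75 dBFS

Stage 1: overshoot 36 dB → 36/12 = 3 dB → -33 dBFS.
Stage 2: below threshold (-33 ≤ -14); passes unchanged; output -33 dBFS.
Stage 3: overshoot 5 dB → 5/4 = 1.25 dB → -36.75 dBFS; +8 dB make-up → -28.75 dBFS.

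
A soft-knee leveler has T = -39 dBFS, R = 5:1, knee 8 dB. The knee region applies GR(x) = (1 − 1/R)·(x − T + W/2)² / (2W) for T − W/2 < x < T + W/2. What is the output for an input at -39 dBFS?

x − T + W/2 = -39 − (-39) + 4 = 4.
GR = (1 − 1/5) × 4² / 16 = 0.8 × 16 / 16 = 0.8 dB.
Output = -39 − 0.8 = -39.8 dBFS.

-39.8 dBFS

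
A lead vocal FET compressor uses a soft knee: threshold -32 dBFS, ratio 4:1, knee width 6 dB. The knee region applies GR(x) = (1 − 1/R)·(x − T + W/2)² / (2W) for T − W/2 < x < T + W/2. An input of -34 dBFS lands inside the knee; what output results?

x − T + W/2 = -34 − (-32) + 3 = 1.
GR = (1 − 1/4) × 1² / 12 = 0.75 × 1 / 12 = 0.0625 dB.
Output = -34 − 0.0625 = -34.0625 dBFS.

-34.0625 dBFS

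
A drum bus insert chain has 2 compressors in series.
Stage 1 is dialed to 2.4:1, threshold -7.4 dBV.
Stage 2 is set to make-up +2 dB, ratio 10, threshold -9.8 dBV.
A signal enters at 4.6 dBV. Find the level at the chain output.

Stage 1: overshoot 12 dB → 12/2.4 = 5 dB → -2.4 dBV.
Stage 2: 7.4 dB above -9.8 dBV, reduced 10:1 to 0.74 dB above → -9.06 dBV; +2 dB make-up → -7.06 dBV.

-7.06 dBV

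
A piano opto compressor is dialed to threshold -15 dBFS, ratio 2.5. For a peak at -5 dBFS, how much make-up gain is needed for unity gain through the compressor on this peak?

The peak compresses to -15 + 10/2.5 = -11 dBFS.
To reach -5 dBFS requires -5 − (-11) = 6 dB of make-up.

6 dB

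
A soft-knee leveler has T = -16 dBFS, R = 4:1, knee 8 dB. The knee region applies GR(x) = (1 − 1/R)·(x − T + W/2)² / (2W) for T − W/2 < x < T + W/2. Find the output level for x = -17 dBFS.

-17.421875 dBFS

x − T + W/2 = -17 − (-16) + 4 = 3.
GR = (1 − 1/4) × 3² / 16 = 0.75 × 9 / 16 = 0.421875 dB.
Output = -17 − 0.421875 = -17.421875 dBFS.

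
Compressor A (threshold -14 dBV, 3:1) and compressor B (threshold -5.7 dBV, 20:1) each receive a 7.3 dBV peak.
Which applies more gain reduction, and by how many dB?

A, by 1.85 dB

A: GR = 21.3 − 21.3/3 = 14.2 dB.
B: GR = 13 − 13/20 = 12.35 dB.
A applies 1.85 dB more gain reduction.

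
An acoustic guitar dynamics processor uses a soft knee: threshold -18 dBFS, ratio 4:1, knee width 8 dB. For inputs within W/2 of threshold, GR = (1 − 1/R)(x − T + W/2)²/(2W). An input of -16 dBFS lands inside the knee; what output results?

x − T + W/2 = -16 − (-18) + 4 = 6.
GR = (1 − 1/4) × 6² / 16 = 0.75 × 36 / 16 = 1.6875 dB.
Output = -16 − 1.6875 = -17.6875 dBFS.

-17.6875 dBFS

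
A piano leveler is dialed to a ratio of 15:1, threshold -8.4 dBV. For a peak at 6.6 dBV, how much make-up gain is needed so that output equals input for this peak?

14 dB

Overshoot 15 dB → 15/15 = 1 dB after compression, so the compressed level is -8.4 + 1 = -7.4 dBV.
Make-up = target − compressed = 6.6 − (-7.4) = 14 dB.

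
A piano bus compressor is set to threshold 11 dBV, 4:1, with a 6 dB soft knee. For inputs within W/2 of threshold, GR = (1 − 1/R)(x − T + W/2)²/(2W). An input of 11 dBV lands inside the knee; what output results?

10.4375 dBV

x − T + W/2 = 11 − 11 + 3 = 3.
GR = (1 − 1/4) × 3² / 12 = 0.75 × 9 / 12 = 0.5625 dB.
Output = 11 − 0.5625 = 10.4375 dBV.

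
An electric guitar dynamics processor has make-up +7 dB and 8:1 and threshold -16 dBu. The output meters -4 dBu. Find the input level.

Before make-up, the level was -4 − 7 = -11 dBu.
The compressed level sits -11 − (-16) = 5 dB over threshold.
Input overshoot = R × output overshoot = 40 dB → input = -16 + 40 = 24 dBu.

24 dBu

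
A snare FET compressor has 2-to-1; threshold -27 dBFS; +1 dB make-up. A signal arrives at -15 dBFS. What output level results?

-15 dBFS sits 12 dB over threshold.
At 2:1 the overshoot is divided by 2, leaving 6 dB above threshold.
That puts the output at -21 dBFS; make-up adds 1 dB, giving -20 dBFS.

-20 dBFS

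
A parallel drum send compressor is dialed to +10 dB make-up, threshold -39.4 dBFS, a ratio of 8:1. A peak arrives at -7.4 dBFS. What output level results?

-25.4 dBFS

Overshoot: -7.4 − (-39.4) = 32 dB.
8:1 compression reduces that to 32/8 = 4 dB over.
Output = -39.4 + 4 = -35.4 dBFS; make-up adds 10 dB, giving -25.4 dBFS.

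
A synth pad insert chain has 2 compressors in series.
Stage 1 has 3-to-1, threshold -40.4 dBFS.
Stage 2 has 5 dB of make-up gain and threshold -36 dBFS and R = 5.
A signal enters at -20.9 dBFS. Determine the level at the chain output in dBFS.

-30.58 dBFS

Stage 1: overshoot 19.5 dB → 19.5/3 = 6.5 dB → -33.9 dBFS.
Stage 2: -33.9 dBFS is 2.1 dB over -36 dBFS; at 5:1 that becomes 0.42 dB over, giving -35.58 dBFS; +5 dB make-up → -30.58 dBFS.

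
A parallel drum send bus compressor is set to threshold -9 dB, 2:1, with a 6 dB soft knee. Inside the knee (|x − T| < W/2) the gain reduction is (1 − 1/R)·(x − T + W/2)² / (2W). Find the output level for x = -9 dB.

x − T + W/2 = -9 − (-9) + 3 = 3.
GR = (1 − 1/2) × 3² / 12 = 0.5 × 9 / 12 = 0.375 dB.
Output = -9 − 0.375 = -9.375 dB.

-9.375 dB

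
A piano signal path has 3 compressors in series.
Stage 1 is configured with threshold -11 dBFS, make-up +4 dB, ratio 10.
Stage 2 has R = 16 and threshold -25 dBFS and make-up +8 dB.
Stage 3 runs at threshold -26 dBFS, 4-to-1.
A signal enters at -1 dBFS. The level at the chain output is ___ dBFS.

-23.453125 dBFS

Stage 1: 10 dB above -11 dBFS, reduced 10:1 to 1 dB above → -10 dBFS; +4 dB make-up → -6 dBFS.
Stage 2: -6 dBFS is 19 dB over -25 dBFS; at 16:1 that becomes 1.1875 dB over, giving -23.8125 dBFS; +8 dB make-up → -15.8125 dBFS.
Stage 3: 10.1875 dB above -26 dBFS, reduced 4:1 to 2.546875 dB above → -23.453125 dBFS.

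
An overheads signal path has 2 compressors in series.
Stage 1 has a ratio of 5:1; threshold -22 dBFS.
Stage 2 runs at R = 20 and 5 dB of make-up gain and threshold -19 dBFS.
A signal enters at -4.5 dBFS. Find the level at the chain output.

-13.975 dBFS

Stage 1: overshoot 17.5 dB → 17.5/5 = 3.5 dB → -18.5 dBFS.
Stage 2: overshoot 0.5 dB → 0.5/20 = 0.025 dB → -18.975 dBFS; +5 dB make-up → -13.975 dBFS.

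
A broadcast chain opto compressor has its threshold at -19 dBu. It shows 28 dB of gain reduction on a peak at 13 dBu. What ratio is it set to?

Input overshoot = 13 − (-19) = 32 dB.
Output overshoot = 32 − 28 = 4 dB.
Ratio = input overshoot / output overshoot = 32 / 4 = 8.

8:1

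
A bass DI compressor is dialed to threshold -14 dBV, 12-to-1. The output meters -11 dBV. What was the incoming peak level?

The compressed level sits -11 − (-14) = 3 dB over threshold.
Input overshoot = R × output overshoot = 36 dB → input = -14 + 36 = 22 dBV.

22 dBV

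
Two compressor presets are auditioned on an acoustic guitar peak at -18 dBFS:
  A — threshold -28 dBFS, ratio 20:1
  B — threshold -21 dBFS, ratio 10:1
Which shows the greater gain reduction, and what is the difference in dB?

A: GR = 10 − 10/20 = 9.5 dB.
B: GR = 3 − 3/10 = 2.7 dB.
A applies 6.8 dB more gain reduction.

A, by 6.8 dB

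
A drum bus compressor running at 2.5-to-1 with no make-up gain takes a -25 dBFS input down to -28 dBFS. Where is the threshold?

-30 dBFS

Let T be the threshold. Output overshoot = (input overshoot)/R, so -28 − T = (-25 − T)/2.5.
2.5·(-28 − T) = -25 − T → 1.5·T = -70 − (-25) = -45.
T = -45/1.5 = -30 dBFS.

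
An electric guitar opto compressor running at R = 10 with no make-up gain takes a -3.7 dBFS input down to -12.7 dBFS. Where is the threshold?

Input is 10 dB above T (since output overshoot × R = input overshoot: (-12.7 − T)·10 = -3.7 − T gives T = -13.7 dBFS).
Check: -13.7 + (-3.7 − (-13.7))/10 = -13.7 + 1 = -12.7 dBFS. ✓

-13.7 dBFS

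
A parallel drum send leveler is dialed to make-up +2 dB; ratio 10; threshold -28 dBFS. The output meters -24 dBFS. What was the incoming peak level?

Before make-up, the level was -24 − 2 = -26 dBFS.
The compressed level sits -26 − (-28) = 2 dB over threshold.
Undo the ratio: input overshoot = 2 × 10 = 20 dB, giving input = -8 dBFS.

-8 dBFS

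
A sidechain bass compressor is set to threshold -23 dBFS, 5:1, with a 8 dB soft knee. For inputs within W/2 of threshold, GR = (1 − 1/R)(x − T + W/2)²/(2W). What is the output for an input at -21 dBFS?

-22.8 dBFS

x − T + W/2 = -21 − (-23) + 4 = 6.
GR = (1 − 1/5) × 6² / 16 = 0.8 × 36 / 16 = 1.8 dB.
Output = -21 − 1.8 = -22.8 dBFS.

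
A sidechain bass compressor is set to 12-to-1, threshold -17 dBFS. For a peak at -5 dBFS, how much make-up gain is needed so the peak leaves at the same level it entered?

Without make-up, output = threshold + overshoot/12 = -17 + 1 = -16 dBFS.
Gap to target: 11 dB.

11 dB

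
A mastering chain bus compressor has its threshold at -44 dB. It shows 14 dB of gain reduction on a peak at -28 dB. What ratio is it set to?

8:1

Input overshoot = -28 − (-44) = 16 dB.
Output overshoot = 16 − 14 = 2 dB.
Ratio = input overshoot / output overshoot = 16 / 2 = 8.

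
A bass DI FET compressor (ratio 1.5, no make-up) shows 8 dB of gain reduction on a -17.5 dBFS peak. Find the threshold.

-41.5 dBFS

Input is 24 dB above T (since output overshoot × R = input overshoot: (-25.5 − T)·1.5 = -17.5 − T gives T = -41.5 dBFS).
Check: -41.5 + (-17.5 − (-41.5))/1.5 = -41.5 + 16 = -25.5 dBFS. ✓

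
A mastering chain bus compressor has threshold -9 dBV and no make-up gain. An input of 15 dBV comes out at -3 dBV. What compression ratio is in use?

Input overshoot = 15 − (-9) = 24 dB; output overshoot = -3 − (-9) = 6 dB.
Ratio = 24 / 6 = 4.

4:1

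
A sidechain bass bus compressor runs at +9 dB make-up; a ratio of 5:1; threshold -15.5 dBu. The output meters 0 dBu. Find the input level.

17 dBu

Remove make-up: 0 − 9 = -9 dBu.
That's 6.5 dB above the -15.5 dBu threshold.
Before 5:1 compression the overshoot was 6.5 × 5 = 32.5 dB, so input = -15.5 + 32.5 = 17 dBu.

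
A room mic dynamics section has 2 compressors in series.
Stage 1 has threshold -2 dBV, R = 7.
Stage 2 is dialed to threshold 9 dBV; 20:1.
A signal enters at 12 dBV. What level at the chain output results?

0 dBV

Stage 1: overshoot 14 dB → 14/7 = 2 dB → 0 dBV.
Stage 2: 0 dBV ≤ 9 dBV, so stage 2 doesn't engage; output 0 dBV.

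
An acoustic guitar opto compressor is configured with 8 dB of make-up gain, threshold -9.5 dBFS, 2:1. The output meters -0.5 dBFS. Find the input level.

-7.5 dBFS

Remove make-up: -0.5 − 8 = -8.5 dBFS.
Post-compression overshoot = -8.5 − (-9.5) = 1 dB.
Undo the ratio: input overshoot = 1 × 2 = 2 dB, giving input = -7.5 dBFS.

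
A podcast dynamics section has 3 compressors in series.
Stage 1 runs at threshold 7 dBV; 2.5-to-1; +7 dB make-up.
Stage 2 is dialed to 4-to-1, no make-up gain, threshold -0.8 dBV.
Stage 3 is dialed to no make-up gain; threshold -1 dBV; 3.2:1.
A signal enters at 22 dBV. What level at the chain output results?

Stage 1: overshoot 15 dB → 15/2.5 = 6 dB → 13 dBV; +7 dB make-up → 20 dBV.
Stage 2: 20.8 dB above -0.8 dBV, reduced 4:1 to 5.2 dB above → 4.4 dBV.
Stage 3: 4.4 dBV is 5.4 dB over -1 dBV; at 3.2:1 that becomes 1.6875 dB over, giving 0.6875 dBV.

0.6875 dBV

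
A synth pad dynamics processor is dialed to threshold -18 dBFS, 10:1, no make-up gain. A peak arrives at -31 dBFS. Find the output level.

-31 dBFS is 13 dB below the -18 dBFS threshold, so no gain reduction is applied.
Output = input = -31 dBFS.

-31 dBFS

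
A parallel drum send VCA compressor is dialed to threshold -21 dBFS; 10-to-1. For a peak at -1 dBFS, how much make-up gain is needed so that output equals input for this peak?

Overshoot 20 dB → 20/10 = 2 dB after compression, so the compressed level is -21 + 2 = -19 dBFS.
Make-up = target − compressed = -1 − (-19) = 18 dB.

18 dB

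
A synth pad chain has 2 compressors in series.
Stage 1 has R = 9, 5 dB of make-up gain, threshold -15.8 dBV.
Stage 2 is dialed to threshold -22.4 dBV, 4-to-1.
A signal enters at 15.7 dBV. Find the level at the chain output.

Stage 1: 15.7 dBV is 31.5 dB over -15.8 dBV; at 9:1 that becomes 3.5 dB over, giving -12.3 dBV; +5 dB make-up → -7.3 dBV.
Stage 2: 15.1 dB above -22.4 dBV, reduced 4:1 to 3.775 dB above → -18.625 dBV.

-18.625 dBV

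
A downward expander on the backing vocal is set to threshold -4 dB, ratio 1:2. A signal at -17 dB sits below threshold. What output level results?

-30 dB

Undershoot = (-4) − (-17) = 13 dB.
At 1:2, that expands to 26 dB under threshold.
Output = -4 − 26 = -30 dB.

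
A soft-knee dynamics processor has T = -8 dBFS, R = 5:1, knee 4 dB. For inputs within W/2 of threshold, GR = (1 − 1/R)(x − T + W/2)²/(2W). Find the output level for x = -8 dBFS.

x − T + W/2 = -8 − (-8) + 2 = 2.
GR = (1 − 1/5) × 2² / 8 = 0.8 × 4 / 8 = 0.4 dB.
Output = -8 − 0.4 = -8.4 dBFS.

-8.4 dBFS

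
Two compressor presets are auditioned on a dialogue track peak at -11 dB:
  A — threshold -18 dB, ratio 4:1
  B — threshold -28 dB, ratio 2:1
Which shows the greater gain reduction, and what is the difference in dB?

B, by 3.25 dB

A: 7 dB over, compressed to 1.75 dB over, so 5.25 dB of GR.
B: 17 dB over, compressed to 8.5 dB over, so 8.5 dB of GR.
B reduces 3.25 dB more.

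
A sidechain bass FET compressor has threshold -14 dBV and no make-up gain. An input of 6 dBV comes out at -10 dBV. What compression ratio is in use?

5:1

Input overshoot = 6 − (-14) = 20 dB; output overshoot = -10 − (-14) = 4 dB.
Ratio = 20 / 4 = 5.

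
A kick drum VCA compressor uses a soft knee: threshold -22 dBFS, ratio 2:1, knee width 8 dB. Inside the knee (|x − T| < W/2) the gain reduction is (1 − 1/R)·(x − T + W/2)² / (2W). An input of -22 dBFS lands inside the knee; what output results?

x − T + W/2 = -22 − (-22) + 4 = 4.
GR = (1 − 1/2) × 4² / 16 = 0.5 × 16 / 16 = 0.5 dB.
Output = -22 − 0.5 = -22.5 dBFS.

-22.5 dBFS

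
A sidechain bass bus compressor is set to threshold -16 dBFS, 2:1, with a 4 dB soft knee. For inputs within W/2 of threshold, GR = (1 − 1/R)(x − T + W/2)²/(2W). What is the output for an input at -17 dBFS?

-17.0625 dBFS

x − T + W/2 = -17 − (-16) + 2 = 1.
GR = (1 − 1/2) × 1² / 8 = 0.5 × 1 / 8 = 0.0625 dB.
Output = -17 − 0.0625 = -17.0625 dBFS.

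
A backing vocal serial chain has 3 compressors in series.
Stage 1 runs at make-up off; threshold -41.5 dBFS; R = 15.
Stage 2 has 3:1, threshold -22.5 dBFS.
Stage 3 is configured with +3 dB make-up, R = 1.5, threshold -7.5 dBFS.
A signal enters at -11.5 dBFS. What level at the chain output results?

-36.5 dBFS

Stage 1: overshoot 30 dB → 30/15 = 2 dB → -39.5 dBFS.
Stage 2: -39.5 dBFS ≤ -22.5 dBFS, so stage 2 doesn't engage; output -39.5 dBFS.
Stage 3: -39.5 dBFS is at or below the -7.5 dBFS threshold — no compression; make-up brings it to -36.5 dBFS.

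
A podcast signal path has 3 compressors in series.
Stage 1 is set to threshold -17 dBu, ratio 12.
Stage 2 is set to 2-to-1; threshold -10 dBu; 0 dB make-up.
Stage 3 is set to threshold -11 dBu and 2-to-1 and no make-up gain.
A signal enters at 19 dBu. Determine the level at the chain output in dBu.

Stage 1: 36 dB above -17 dBu, reduced 12:1 to 3 dB above → -14 dBu.
Stage 2: below threshold (-14 ≤ -10); passes unchanged; output -14 dBu.
Stage 3: -14 dBu is at or below the -11 dBu threshold — no compression; output -14 dBu.

-14 dBu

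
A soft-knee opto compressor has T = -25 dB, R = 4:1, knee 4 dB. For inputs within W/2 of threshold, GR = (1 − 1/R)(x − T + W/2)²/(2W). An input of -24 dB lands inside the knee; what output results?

-24.84375 dB

x − T + W/2 = -24 − (-25) + 2 = 3.
GR = (1 − 1/4) × 3² / 8 = 0.75 × 9 / 8 = 0.84375 dB.
Output = -24 − 0.84375 = -24.84375 dB.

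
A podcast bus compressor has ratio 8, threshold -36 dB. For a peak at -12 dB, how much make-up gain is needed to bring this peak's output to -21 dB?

12 dB

Without make-up, output = threshold + overshoot/8 = -36 + 3 = -33 dB.
Gap to target: 12 dB.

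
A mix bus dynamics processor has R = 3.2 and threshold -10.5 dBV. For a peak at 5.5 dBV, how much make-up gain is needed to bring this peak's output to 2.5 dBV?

The peak compresses to -10.5 + 16/3.2 = -5.5 dBV.
To reach 2.5 dBV requires 2.5 − (-5.5) = 8 dB of make-up.

8 dB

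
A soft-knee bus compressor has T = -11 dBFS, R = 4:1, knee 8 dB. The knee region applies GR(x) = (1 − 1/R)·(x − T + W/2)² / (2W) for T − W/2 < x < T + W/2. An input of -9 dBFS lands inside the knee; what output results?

-10.6875 dBFS

x − T + W/2 = -9 − (-11) + 4 = 6.
GR = (1 − 1/4) × 6² / 16 = 0.75 × 36 / 16 = 1.6875 dB.
Output = -9 − 1.6875 = -10.6875 dBFS.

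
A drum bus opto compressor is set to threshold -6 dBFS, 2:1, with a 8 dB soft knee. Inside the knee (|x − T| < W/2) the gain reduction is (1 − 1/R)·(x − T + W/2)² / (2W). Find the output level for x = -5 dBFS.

x − T + W/2 = -5 − (-6) + 4 = 5.
GR = (1 − 1/2) × 5² / 16 = 0.5 × 25 / 16 = 0.78125 dB.
Output = -5 − 0.78125 = -5.78125 dBFS.

-5.78125 dBFS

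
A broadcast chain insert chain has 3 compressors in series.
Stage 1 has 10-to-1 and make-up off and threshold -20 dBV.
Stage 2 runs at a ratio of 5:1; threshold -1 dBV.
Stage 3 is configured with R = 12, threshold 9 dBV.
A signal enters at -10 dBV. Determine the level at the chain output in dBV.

-19 dBV

Stage 1: overshoot 10 dB → 10/10 = 1 dB → -19 dBV.
Stage 2: -19 dBV ≤ -1 dBV, so stage 2 doesn't engage; output -19 dBV.
Stage 3: below threshold (-19 ≤ 9); passes unchanged; output -19 dBV.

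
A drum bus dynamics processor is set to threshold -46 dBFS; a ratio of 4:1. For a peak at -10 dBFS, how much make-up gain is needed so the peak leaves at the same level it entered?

The peak compresses to -46 + 36/4 = -37 dBFS.
To reach -10 dBFS requires -10 − (-37) = 27 dB of make-up.

27 dB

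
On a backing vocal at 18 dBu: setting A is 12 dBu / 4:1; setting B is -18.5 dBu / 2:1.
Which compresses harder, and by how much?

B, by 13.75 dB

A: GR = 6 − 6/4 = 4.5 dB.
B: GR = 36.5 − 36.5/2 = 18.25 dB.
B applies 13.75 dB more gain reduction.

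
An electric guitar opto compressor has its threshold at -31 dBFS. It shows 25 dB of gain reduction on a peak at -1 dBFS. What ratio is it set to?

6:1

Input overshoot = -1 − (-31) = 30 dB.
Output overshoot = 30 − 25 = 5 dB.
Ratio = input overshoot / output overshoot = 30 / 5 = 6.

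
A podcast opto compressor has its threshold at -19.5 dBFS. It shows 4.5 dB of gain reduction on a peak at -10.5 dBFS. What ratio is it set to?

Input overshoot = -10.5 − (-19.5) = 9 dB.
Output overshoot = 9 − 4.5 = 4.5 dB.
Ratio = input overshoot / output overshoot = 9 / 4.5 = 2.

2:1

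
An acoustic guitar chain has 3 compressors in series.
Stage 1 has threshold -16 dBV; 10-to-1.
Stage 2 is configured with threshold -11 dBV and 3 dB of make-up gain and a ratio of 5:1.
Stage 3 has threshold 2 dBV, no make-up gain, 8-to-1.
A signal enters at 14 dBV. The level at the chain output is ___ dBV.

Stage 1: 14 dBV is 30 dB over -16 dBV; at 10:1 that becomes 3 dB over, giving -13 dBV.
Stage 2: -13 dBV is at or below the -11 dBV threshold — no compression; make-up brings it to -10 dBV.
Stage 3: below threshold (-10 ≤ 2); passes unchanged; output -10 dBV.

-10 dBV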